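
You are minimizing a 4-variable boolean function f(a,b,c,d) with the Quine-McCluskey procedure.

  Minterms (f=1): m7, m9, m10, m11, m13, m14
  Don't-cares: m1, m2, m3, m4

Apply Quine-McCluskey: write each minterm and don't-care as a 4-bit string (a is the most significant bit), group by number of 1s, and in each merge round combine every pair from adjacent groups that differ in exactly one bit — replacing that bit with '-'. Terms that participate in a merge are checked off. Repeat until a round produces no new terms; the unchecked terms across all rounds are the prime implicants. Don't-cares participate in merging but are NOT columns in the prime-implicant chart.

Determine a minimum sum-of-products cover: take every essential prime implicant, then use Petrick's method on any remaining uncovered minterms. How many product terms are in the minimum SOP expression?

Round 0: 0001✓ 0010✓ 0011✓ 0100 0111✓ 1001✓ 1010✓ 1011✓ 1101✓ 1110✓
Round 1: -001✓ -010✓ -011✓ 0-11 00-1✓ 001-✓ 1-01 1-10 10-1✓ 101-✓
Round 2: -0-1 -01-
PIs = {-0-1, -01-, 0-11, 0100, 1-01, 1-10}
Coverage chart:
  m7: 0-11 ←essential
  m9: -0-1,1-01
  m10: -01-,1-10
  m11: -0-1,-01-
  m13: 1-01 ←essential
  m14: 1-10 ←essential
Essential: 0-11, 1-01, 1-10
Petrick residual → -0-1
Min cover (4 terms): b'd + a'cd + ac'd + acd'

4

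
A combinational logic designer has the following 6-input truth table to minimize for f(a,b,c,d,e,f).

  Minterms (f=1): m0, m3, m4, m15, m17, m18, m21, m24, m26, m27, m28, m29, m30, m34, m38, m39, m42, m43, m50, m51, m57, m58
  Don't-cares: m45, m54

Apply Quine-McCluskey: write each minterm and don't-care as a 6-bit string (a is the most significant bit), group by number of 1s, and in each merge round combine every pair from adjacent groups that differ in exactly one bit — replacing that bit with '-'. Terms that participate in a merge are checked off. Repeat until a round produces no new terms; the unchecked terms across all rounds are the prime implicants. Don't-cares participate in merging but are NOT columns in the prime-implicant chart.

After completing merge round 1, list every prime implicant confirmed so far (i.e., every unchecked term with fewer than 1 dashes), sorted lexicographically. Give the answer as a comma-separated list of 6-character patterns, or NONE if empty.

000011, 001111, 101101, 111001

size-2^0 implicants → 000000(✓)  000011  000100(✓)  001111  010001(✓)  010010(✓)  010101(✓)  011000(✓)  011010(✓)  011011(✓)  011100(✓)  011101(✓)  011110(✓)  100010(✓)  100110(✓)  100111(✓)  101010(✓)  101011(✓)  101101  110010(✓)  110011(✓)  110110(✓)  111001  111010(✓)
size-2^1 implicants → -10010(✓)  -11010(✓)  000-00  01-010(✓)  01-101  010-01  011-00(✓)  011-10(✓)  0110-0(✓)  01101-  0111-0(✓)  01110-  1-0010(✓)  1-0110(✓)  1-1010(✓)  10-010(✓)  100-10(✓)  10011-  10101-  11-010(✓)  110-10(✓)  11001-
size-2^2 implicants → -1-010  011--0  1--010  1-0-10
Unchecked terms (primes): -1-010, 000-00, 000011, 001111, 01-101, 010-01, 011--0, 01101-, 01110-, 1--010, 1-0-10, 10011-, 10101-, 101101, 11001-, 111001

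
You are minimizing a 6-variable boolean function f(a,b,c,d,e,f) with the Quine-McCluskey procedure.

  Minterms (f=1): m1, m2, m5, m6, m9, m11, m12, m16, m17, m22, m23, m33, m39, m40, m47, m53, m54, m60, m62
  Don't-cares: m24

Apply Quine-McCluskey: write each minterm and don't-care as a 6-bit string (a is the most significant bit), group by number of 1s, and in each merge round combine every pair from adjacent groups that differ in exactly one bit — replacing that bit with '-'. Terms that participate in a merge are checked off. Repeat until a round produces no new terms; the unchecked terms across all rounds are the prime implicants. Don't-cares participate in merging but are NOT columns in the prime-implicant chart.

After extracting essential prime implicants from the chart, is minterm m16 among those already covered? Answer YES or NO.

[col 0] 000001*, 000010*, 000101*, 000110*, 001001*, 001011*, 001100, 010000*, 010001*, 010110*, 010111*, 011000*, 100001*, 100111*, 101000, 101111*, 110101, 110110*, 111100*, 111110*
[col 1] -00001, -10110, 0-0001, 0-0110, 00-001, 000-01, 000-10, 0010-1, 01-000, 01000-, 01011-, 10-111, 11-110, 1111-0
Prime implicants: -00001, -10110, 0-0001, 0-0110, 00-001, 000-01, 000-10, 0010-1, 001100, 01-000, 01000-, 01011-, 10-111, 101000, 11-110, 110101, 1111-0
PI chart (minterm → PIs covering it):
  1 | -00001,0-0001,00-001,000-01
  2 | 000-10  (sole → essential)
  5 | 000-01  (sole → essential)
  6 | 0-0110,000-10
  9 | 00-001,0010-1
  11 | 0010-1  (sole → essential)
  12 | 001100  (sole → essential)
  16 | 01-000,01000-
  17 | 0-0001,01000-
  22 | -10110,0-0110,01011-
  23 | 01011-  (sole → essential)
  33 | -00001  (sole → essential)
  39 | 10-111  (sole → essential)
  40 | 101000  (sole → essential)
  47 | 10-111  (sole → essential)
  53 | 110101  (sole → essential)
  54 | -10110,11-110
  60 | 1111-0  (sole → essential)
  62 | 11-110,1111-0
Essential prime implicants: -00001, 000-01, 000-10, 0010-1, 001100, 01011-, 10-111, 101000, 110101, 1111-0

NO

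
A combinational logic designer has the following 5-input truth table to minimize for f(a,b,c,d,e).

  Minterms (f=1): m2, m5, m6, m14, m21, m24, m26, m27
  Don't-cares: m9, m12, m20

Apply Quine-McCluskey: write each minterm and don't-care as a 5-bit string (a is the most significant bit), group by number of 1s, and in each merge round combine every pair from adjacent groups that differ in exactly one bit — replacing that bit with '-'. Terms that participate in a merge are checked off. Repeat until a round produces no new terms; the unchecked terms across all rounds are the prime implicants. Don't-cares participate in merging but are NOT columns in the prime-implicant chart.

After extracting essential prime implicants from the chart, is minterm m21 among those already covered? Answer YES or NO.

size-2^0 implicants → 00010(✓)  00101(✓)  00110(✓)  01001  01100(✓)  01110(✓)  10100(✓)  10101(✓)  11000(✓)  11010(✓)  11011(✓)
size-2^1 implicants → -0101  0-110  00-10  011-0  1010-  110-0  1101-
Unchecked terms (primes): -0101, 0-110, 00-10, 01001, 011-0, 1010-, 110-0, 1101-
Minterm coverage:
  m2 ⊆ 00-10 [E]
  m5 ⊆ -0101 [E]
  m6 ⊆ 0-110,00-10
  m14 ⊆ 0-110,011-0
  m21 ⊆ -0101,1010-
  m24 ⊆ 110-0 [E]
  m26 ⊆ 110-0,1101-
  m27 ⊆ 1101- [E]
E = {-0101, 00-10, 110-0, 1101-}

YES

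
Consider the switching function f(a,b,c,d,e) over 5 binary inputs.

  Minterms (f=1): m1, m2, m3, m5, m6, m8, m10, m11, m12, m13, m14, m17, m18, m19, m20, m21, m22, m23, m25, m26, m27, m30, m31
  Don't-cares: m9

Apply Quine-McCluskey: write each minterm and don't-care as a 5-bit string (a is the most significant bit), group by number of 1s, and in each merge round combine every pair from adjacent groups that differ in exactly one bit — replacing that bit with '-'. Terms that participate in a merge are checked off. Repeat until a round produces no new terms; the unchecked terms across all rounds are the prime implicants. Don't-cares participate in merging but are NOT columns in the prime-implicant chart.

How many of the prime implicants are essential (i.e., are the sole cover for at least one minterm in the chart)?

[col 0] 00001*, 00010*, 00011*, 00101*, 00110*, 01000*, 01001*, 01010*, 01011*, 01100*, 01101*, 01110*, 10001*, 10010*, 10011*, 10100*, 10101*, 10110*, 10111*, 11001*, 11010*, 11011*, 11110*, 11111*
[col 1] -0001*, -0010*, -0011*, -0101*, -0110*, -1001*, -1010*, -1011*, -1110*, 0-001*, 0-010*, 0-011*, 0-101*, 0-110*, 00-01*, 00-10*, 000-1*, 0001-*, 01-00*, 01-01*, 01-10*, 010-0*, 010-1*, 0100-*, 0101-*, 011-0*, 0110-*, 1-001*, 1-010*, 1-011*, 1-110*, 1-111*, 10-01*, 10-10*, 10-11*, 100-1*, 1001-*, 101-0*, 101-1*, 1010-*, 1011-*, 11-10*, 11-11*, 110-1*, 1101-*, 1111-*
[col 2] --001*, --010*, --011*, --110*, -0-01, -0-10*, -00-1*, -001-*, -1-10*, -10-1*, -101-*, 0--01, 0--10*, 0-0-1*, 0-01-*, 01--0, 01-0-, 010--, 1--10*, 1--11*, 1-0-1*, 1-01-*, 1-11-*, 10--1, 10-1-*, 101--, 11-1-*
[col 3] ---10, --0-1, --01-, 1--1-
Prime implicants: ---10, --0-1, --01-, -0-01, 0--01, 01--0, 01-0-, 010--, 1--1-, 10--1, 101--
PI chart (minterm → PIs covering it):
  1 | --0-1,-0-01,0--01
  2 | ---10,--01-
  3 | --0-1,--01-
  5 | -0-01,0--01
  6 | ---10  (sole → essential)
  8 | 01--0,01-0-,010--
  10 | ---10,--01-,01--0,010--
  11 | --0-1,--01-,010--
  12 | 01--0,01-0-
  13 | 0--01,01-0-
  14 | ---10,01--0
  17 | --0-1,-0-01,10--1
  18 | ---10,--01-,1--1-
  19 | --0-1,--01-,1--1-,10--1
  20 | 101--  (sole → essential)
  21 | -0-01,10--1,101--
  22 | ---10,1--1-,101--
  23 | 1--1-,10--1,101--
  25 | --0-1  (sole → essential)
  26 | ---10,--01-,1--1-
  27 | --0-1,--01-,1--1-
  30 | ---10,1--1-
  31 | 1--1-  (sole → essential)
Essential prime implicants: ---10, --0-1, 1--1-, 101--

4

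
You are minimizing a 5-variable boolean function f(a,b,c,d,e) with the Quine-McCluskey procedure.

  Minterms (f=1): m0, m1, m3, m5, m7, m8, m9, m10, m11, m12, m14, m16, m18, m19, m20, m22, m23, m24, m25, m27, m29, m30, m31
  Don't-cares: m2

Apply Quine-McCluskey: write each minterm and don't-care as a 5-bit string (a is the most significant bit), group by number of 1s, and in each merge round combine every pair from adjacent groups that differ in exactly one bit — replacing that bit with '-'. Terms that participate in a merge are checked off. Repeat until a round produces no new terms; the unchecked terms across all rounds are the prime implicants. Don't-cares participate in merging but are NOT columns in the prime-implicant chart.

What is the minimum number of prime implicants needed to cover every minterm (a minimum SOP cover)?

8

[col 0] 00000*, 00001*, 00010*, 00011*, 00101*, 00111*, 01000*, 01001*, 01010*, 01011*, 01100*, 01110*, 10000*, 10010*, 10011*, 10100*, 10110*, 10111*, 11000*, 11001*, 11011*, 11101*, 11110*, 11111*
[col 1] -0000*, -0010*, -0011*, -0111*, -1000*, -1001*, -1011*, -1110, 0-000*, 0-001*, 0-010*, 0-011*, 00-01*, 00-11*, 000-0*, 000-1*, 0000-*, 0001-*, 001-1*, 01-00*, 01-10*, 010-0*, 010-1*, 0100-*, 0101-*, 011-0*, 1-000*, 1-011*, 1-110*, 1-111*, 10-00*, 10-10*, 10-11*, 100-0*, 1001-*, 101-0*, 1011-*, 11-01*, 11-11*, 110-1*, 1100-*, 111-1*, 1111-*
[col 2] --000, --011, -0-11, -00-0, -001-, -10-1, -100-, 0-0-0*, 0-0-1*, 0-00-*, 0-01-*, 00--1, 000--*, 01--0, 010--*, 1--11, 1-11-, 10--0, 10-1-, 11--1
[col 3] 0-0--
Prime implicants: --000, --011, -0-11, -00-0, -001-, -10-1, -100-, -1110, 0-0--, 00--1, 01--0, 1--11, 1-11-, 10--0, 10-1-, 11--1
PI chart (minterm → PIs covering it):
  0 | --000,-00-0,0-0--
  1 | 0-0--,00--1
  3 | --011,-0-11,-001-,0-0--,00--1
  5 | 00--1  (sole → essential)
  7 | -0-11,00--1
  8 | --000,-100-,0-0--,01--0
  9 | -10-1,-100-,0-0--
  10 | 0-0--,01--0
  11 | --011,-10-1,0-0--
  12 | 01--0  (sole → essential)
  14 | -1110,01--0
  16 | --000,-00-0,10--0
  18 | -00-0,-001-,10--0,10-1-
  19 | --011,-0-11,-001-,1--11,10-1-
  20 | 10--0  (sole → essential)
  22 | 1-11-,10--0,10-1-
  23 | -0-11,1--11,1-11-,10-1-
  24 | --000,-100-
  25 | -10-1,-100-,11--1
  27 | --011,-10-1,1--11,11--1
  29 | 11--1  (sole → essential)
  30 | -1110,1-11-
  31 | 1--11,1-11-,11--1
Essential prime implicants: 00--1, 01--0, 10--0, 11--1
Petrick residual → --000, --011, -10-1, 1-11-
Minimum SOP uses 8 PIs: c'd'e' + c'de + bc'e + a'b'e + a'be' + acd + ab'e' + abe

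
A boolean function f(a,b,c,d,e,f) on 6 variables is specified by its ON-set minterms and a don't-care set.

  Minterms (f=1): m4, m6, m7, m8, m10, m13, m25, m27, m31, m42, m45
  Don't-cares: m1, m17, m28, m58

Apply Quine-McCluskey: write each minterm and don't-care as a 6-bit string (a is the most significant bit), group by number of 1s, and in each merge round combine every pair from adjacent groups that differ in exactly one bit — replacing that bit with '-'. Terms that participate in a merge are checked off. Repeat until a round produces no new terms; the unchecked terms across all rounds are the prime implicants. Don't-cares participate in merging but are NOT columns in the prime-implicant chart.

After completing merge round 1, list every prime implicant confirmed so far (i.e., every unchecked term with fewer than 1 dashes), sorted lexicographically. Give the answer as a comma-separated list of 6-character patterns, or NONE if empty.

011100

Round 0: 000001✓ 000100✓ 000110✓ 000111✓ 001000✓ 001010✓ 001101✓ 010001✓ 011001✓ 011011✓ 011100 011111✓ 101010✓ 101101✓ 111010✓
Round 1: -01010 -01101 0-0001 0001-0 00011- 0010-0 01-001 011-11 0110-1 1-1010
PIs = {-01010, -01101, 0-0001, 0001-0, 00011-, 0010-0, 01-001, 011-11, 0110-1, 011100, 1-1010}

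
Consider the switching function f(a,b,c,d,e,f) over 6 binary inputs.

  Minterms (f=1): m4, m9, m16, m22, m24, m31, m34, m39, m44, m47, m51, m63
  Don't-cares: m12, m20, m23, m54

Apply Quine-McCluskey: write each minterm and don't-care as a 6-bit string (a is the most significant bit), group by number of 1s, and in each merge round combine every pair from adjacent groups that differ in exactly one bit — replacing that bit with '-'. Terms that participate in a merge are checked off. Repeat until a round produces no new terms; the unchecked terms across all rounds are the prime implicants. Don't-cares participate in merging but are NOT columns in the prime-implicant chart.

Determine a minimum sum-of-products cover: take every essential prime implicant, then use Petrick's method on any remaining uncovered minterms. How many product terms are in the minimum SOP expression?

[col 0] 000100*, 001001, 001100*, 010000*, 010100*, 010110*, 010111*, 011000*, 011111*, 100010, 100111*, 101100*, 101111*, 110011, 110110*, 111111*
[col 1] -01100, -10110, -11111, 0-0100, 00-100, 01-000, 01-111, 010-00, 0101-0, 01011-, 1-1111, 10-111
Prime implicants: -01100, -10110, -11111, 0-0100, 00-100, 001001, 01-000, 01-111, 010-00, 0101-0, 01011-, 1-1111, 10-111, 100010, 110011
PI chart (minterm → PIs covering it):
  4 | 0-0100,00-100
  9 | 001001  (sole → essential)
  16 | 01-000,010-00
  22 | -10110,0101-0,01011-
  24 | 01-000  (sole → essential)
  31 | -11111,01-111
  34 | 100010  (sole → essential)
  39 | 10-111  (sole → essential)
  44 | -01100  (sole → essential)
  47 | 1-1111,10-111
  51 | 110011  (sole → essential)
  63 | -11111,1-1111
Essential prime implicants: -01100, 001001, 01-000, 10-111, 100010, 110011
Petrick residual → -10110, -11111, 0-0100
Minimum SOP uses 9 PIs: b'cde'f' + bc'def' + bcdef + a'c'de'f' + a'b'cd'e'f + a'bd'e'f' + ab'def + ab'c'd'ef' + abc'd'ef

9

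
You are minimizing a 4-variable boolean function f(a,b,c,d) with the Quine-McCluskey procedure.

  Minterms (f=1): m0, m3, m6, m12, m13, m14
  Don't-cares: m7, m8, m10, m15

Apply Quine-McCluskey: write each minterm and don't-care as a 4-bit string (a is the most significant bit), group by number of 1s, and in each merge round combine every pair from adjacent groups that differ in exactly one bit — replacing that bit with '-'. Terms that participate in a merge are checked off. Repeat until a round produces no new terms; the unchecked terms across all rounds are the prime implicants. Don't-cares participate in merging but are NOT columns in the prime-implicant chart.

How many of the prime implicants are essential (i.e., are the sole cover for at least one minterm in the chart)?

4

[col 0] 0000*, 0011*, 0110*, 0111*, 1000*, 1010*, 1100*, 1101*, 1110*, 1111*
[col 1] -000, -110*, -111*, 0-11, 011-*, 1-00*, 1-10*, 10-0*, 11-0*, 11-1*, 110-*, 111-*
[col 2] -11-, 1--0, 11--
Prime implicants: -000, -11-, 0-11, 1--0, 11--
PI chart (minterm → PIs covering it):
  0 | -000  (sole → essential)
  3 | 0-11  (sole → essential)
  6 | -11-  (sole → essential)
  12 | 1--0,11--
  13 | 11--  (sole → essential)
  14 | -11-,1--0,11--
Essential prime implicants: -000, -11-, 0-11, 11--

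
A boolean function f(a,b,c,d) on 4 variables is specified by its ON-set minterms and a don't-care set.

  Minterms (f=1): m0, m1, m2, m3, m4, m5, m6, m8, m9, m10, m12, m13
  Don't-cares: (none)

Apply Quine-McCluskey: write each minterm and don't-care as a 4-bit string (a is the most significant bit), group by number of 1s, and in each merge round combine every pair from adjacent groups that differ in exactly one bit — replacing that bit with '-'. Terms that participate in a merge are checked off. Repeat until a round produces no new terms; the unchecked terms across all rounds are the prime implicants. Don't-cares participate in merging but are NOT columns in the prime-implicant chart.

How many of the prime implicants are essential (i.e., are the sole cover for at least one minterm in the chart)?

4

Round 0: 0000✓ 0001✓ 0010✓ 0011✓ 0100✓ 0101✓ 0110✓ 1000✓ 1001✓ 1010✓ 1100✓ 1101✓
Round 1: -000✓ -001✓ -010✓ -100✓ -101✓ 0-00✓ 0-01✓ 0-10✓ 00-0✓ 00-1✓ 000-✓ 001-✓ 01-0✓ 010-✓ 1-00✓ 1-01✓ 10-0✓ 100-✓ 110-✓
Round 2: --00✓ --01✓ -0-0 -00-✓ -10-✓ 0--0 0-0-✓ 00-- 1-0-✓
Round 3: --0-
PIs = {--0-, -0-0, 0--0, 00--}
Coverage chart:
  m0: --0-,-0-0,0--0,00--
  m1: --0-,00--
  m2: -0-0,0--0,00--
  m3: 00-- ←essential
  m4: --0-,0--0
  m5: --0- ←essential
  m6: 0--0 ←essential
  m8: --0-,-0-0
  m9: --0- ←essential
  m10: -0-0 ←essential
  m12: --0- ←essential
  m13: --0- ←essential
Essential: --0-, -0-0, 0--0, 00--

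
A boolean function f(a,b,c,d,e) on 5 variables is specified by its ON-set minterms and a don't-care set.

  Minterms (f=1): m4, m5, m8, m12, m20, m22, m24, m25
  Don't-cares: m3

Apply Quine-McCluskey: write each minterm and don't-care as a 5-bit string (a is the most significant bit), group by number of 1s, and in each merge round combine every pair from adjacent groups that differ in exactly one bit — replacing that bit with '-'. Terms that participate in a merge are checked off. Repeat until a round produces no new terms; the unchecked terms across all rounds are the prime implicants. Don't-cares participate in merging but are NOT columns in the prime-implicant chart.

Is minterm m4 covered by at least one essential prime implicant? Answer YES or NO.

YES

size-2^0 implicants → 00011  00100(✓)  00101(✓)  01000(✓)  01100(✓)  10100(✓)  10110(✓)  11000(✓)  11001(✓)
size-2^1 implicants → -0100  -1000  0-100  0010-  01-00  101-0  1100-
Unchecked terms (primes): -0100, -1000, 0-100, 00011, 0010-, 01-00, 101-0, 1100-
Minterm coverage:
  m4 ⊆ -0100,0-100,0010-
  m5 ⊆ 0010- [E]
  m8 ⊆ -1000,01-00
  m12 ⊆ 0-100,01-00
  m20 ⊆ -0100,101-0
  m22 ⊆ 101-0 [E]
  m24 ⊆ -1000,1100-
  m25 ⊆ 1100- [E]
E = {0010-, 101-0, 1100-}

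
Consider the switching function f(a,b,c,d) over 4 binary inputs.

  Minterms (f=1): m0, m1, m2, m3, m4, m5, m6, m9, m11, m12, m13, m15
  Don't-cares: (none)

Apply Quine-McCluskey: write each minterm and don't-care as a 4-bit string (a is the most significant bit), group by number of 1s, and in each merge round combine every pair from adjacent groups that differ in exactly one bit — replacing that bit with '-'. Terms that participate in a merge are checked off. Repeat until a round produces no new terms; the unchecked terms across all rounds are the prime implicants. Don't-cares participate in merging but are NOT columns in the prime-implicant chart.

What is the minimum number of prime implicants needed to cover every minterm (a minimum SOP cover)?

4

size-2^0 implicants → 0000(✓)  0001(✓)  0010(✓)  0011(✓)  0100(✓)  0101(✓)  0110(✓)  1001(✓)  1011(✓)  1100(✓)  1101(✓)  1111(✓)
size-2^1 implicants → -001(✓)  -011(✓)  -100(✓)  -101(✓)  0-00(✓)  0-01(✓)  0-10(✓)  00-0(✓)  00-1(✓)  000-(✓)  001-(✓)  01-0(✓)  010-(✓)  1-01(✓)  1-11(✓)  10-1(✓)  11-1(✓)  110-(✓)
size-2^2 implicants → --01  -0-1  -10-  0--0  0-0-  00--  1--1
Unchecked terms (primes): --01, -0-1, -10-, 0--0, 0-0-, 00--, 1--1
Minterm coverage:
  m0 ⊆ 0--0,0-0-,00--
  m1 ⊆ --01,-0-1,0-0-,00--
  m2 ⊆ 0--0,00--
  m3 ⊆ -0-1,00--
  m4 ⊆ -10-,0--0,0-0-
  m5 ⊆ --01,-10-,0-0-
  m6 ⊆ 0--0 [E]
  m9 ⊆ --01,-0-1,1--1
  m11 ⊆ -0-1,1--1
  m12 ⊆ -10- [E]
  m13 ⊆ --01,-10-,1--1
  m15 ⊆ 1--1 [E]
E = {-10-, 0--0, 1--1}
Petrick residual → -0-1
Cover = b'd + bc' + a'd' + ad  |cover|=4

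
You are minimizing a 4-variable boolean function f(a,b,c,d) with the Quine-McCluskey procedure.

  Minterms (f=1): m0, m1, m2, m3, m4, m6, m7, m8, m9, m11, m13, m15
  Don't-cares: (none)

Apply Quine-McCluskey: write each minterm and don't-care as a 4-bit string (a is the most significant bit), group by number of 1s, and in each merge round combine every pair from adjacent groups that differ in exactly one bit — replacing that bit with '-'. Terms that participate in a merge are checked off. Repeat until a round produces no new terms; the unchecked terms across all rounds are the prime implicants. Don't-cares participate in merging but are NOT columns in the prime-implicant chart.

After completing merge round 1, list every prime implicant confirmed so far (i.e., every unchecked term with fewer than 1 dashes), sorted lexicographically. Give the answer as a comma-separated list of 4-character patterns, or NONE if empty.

Round 0: 0000✓ 0001✓ 0010✓ 0011✓ 0100✓ 0110✓ 0111✓ 1000✓ 1001✓ 1011✓ 1101✓ 1111✓
Round 1: -000✓ -001✓ -011✓ -111✓ 0-00✓ 0-10✓ 0-11✓ 00-0✓ 00-1✓ 000-✓ 001-✓ 01-0✓ 011-✓ 1-01✓ 1-11✓ 10-1✓ 100-✓ 11-1✓
Round 2: --11 -0-1 -00- 0--0 0-1- 00-- 1--1
PIs = {--11, -0-1, -00-, 0--0, 0-1-, 00--, 1--1}

NONE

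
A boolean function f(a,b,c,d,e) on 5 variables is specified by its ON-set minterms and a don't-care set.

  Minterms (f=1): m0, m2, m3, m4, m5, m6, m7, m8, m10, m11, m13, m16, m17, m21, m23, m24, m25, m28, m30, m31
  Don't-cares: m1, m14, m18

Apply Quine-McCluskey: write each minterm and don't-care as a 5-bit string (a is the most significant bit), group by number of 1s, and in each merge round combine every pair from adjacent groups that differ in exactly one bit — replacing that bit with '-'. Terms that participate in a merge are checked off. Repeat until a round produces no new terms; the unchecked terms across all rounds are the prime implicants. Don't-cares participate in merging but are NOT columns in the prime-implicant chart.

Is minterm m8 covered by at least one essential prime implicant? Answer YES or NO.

NO

[col 0] 00000*, 00001*, 00010*, 00011*, 00100*, 00101*, 00110*, 00111*, 01000*, 01010*, 01011*, 01101*, 01110*, 10000*, 10001*, 10010*, 10101*, 10111*, 11000*, 11001*, 11100*, 11110*, 11111*
[col 1] -0000*, -0001*, -0010*, -0101*, -0111*, -1000*, -1110, 0-000*, 0-010*, 0-011*, 0-101, 0-110*, 00-00*, 00-01*, 00-10*, 00-11*, 000-0*, 000-1*, 0000-*, 0001-*, 001-0*, 001-1*, 0010-*, 0011-*, 01-10*, 010-0*, 0101-*, 1-000*, 1-001*, 1-111, 10-01*, 100-0*, 1000-*, 101-1*, 11-00, 1100-*, 111-0, 1111-
[col 2] --000, -0-01, -00-0, -000-, -01-1, 0--10, 0-0-0, 0-01-, 00--0*, 00--1*, 00-0-*, 00-1-*, 000--*, 001--*, 1-00-
[col 3] 00---
Prime implicants: --000, -0-01, -00-0, -000-, -01-1, -1110, 0--10, 0-0-0, 0-01-, 0-101, 00---, 1-00-, 1-111, 11-00, 111-0, 1111-
PI chart (minterm → PIs covering it):
  0 | --000,-00-0,-000-,0-0-0,00---
  2 | -00-0,0--10,0-0-0,0-01-,00---
  3 | 0-01-,00---
  4 | 00---  (sole → essential)
  5 | -0-01,-01-1,0-101,00---
  6 | 0--10,00---
  7 | -01-1,00---
  8 | --000,0-0-0
  10 | 0--10,0-0-0,0-01-
  11 | 0-01-  (sole → essential)
  13 | 0-101  (sole → essential)
  16 | --000,-00-0,-000-,1-00-
  17 | -0-01,-000-,1-00-
  21 | -0-01,-01-1
  23 | -01-1,1-111
  24 | --000,1-00-,11-00
  25 | 1-00-  (sole → essential)
  28 | 11-00,111-0
  30 | -1110,111-0,1111-
  31 | 1-111,1111-
Essential prime implicants: 0-01-, 0-101, 00---, 1-00-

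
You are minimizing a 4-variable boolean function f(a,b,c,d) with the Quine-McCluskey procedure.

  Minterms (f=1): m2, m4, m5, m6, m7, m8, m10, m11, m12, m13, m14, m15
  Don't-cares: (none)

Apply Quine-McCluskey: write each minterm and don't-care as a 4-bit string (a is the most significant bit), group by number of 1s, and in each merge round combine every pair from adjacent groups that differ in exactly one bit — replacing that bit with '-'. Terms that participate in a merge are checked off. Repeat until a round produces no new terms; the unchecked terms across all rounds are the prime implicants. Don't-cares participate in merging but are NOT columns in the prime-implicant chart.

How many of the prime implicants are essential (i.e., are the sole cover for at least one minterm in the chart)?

4

size-2^0 implicants → 0010(✓)  0100(✓)  0101(✓)  0110(✓)  0111(✓)  1000(✓)  1010(✓)  1011(✓)  1100(✓)  1101(✓)  1110(✓)  1111(✓)
size-2^1 implicants → -010(✓)  -100(✓)  -101(✓)  -110(✓)  -111(✓)  0-10(✓)  01-0(✓)  01-1(✓)  010-(✓)  011-(✓)  1-00(✓)  1-10(✓)  1-11(✓)  10-0(✓)  101-(✓)  11-0(✓)  11-1(✓)  110-(✓)  111-(✓)
size-2^2 implicants → --10  -1-0(✓)  -1-1(✓)  -10-(✓)  -11-(✓)  01--(✓)  1--0  1-1-  11--(✓)
size-2^3 implicants → -1--
Unchecked terms (primes): --10, -1--, 1--0, 1-1-
Minterm coverage:
  m2 ⊆ --10 [E]
  m4 ⊆ -1-- [E]
  m5 ⊆ -1-- [E]
  m6 ⊆ --10,-1--
  m7 ⊆ -1-- [E]
  m8 ⊆ 1--0 [E]
  m10 ⊆ --10,1--0,1-1-
  m11 ⊆ 1-1- [E]
  m12 ⊆ -1--,1--0
  m13 ⊆ -1-- [E]
  m14 ⊆ --10,-1--,1--0,1-1-
  m15 ⊆ -1--,1-1-
E = {--10, -1--, 1--0, 1-1-}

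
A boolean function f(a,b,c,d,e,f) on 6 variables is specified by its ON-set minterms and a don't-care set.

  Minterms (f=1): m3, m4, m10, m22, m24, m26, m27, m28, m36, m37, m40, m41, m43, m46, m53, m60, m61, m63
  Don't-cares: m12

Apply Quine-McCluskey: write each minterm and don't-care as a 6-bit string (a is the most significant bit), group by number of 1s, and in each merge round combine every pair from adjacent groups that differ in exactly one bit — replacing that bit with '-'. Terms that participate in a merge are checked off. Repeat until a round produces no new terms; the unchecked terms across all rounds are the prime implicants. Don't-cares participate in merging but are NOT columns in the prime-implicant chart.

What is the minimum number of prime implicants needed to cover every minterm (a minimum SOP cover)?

12

Round 0: 000011 000100✓ 001010✓ 001100✓ 010110 011000✓ 011010✓ 011011✓ 011100✓ 100100✓ 100101✓ 101000✓ 101001✓ 101011✓ 101110 110101✓ 111100✓ 111101✓ 111111✓
Round 1: -00100 -11100 0-1010 0-1100 00-100 011-00 0110-0 01101- 1-0101 10010- 1010-1 10100- 11-101 1111-1 11110-
PIs = {-00100, -11100, 0-1010, 0-1100, 00-100, 000011, 010110, 011-00, 0110-0, 01101-, 1-0101, 10010-, 1010-1, 10100-, 101110, 11-101, 1111-1, 11110-}
Coverage chart:
  m3: 000011 ←essential
  m4: -00100,00-100
  m10: 0-1010 ←essential
  m22: 010110 ←essential
  m24: 011-00,0110-0
  m26: 0-1010,0110-0,01101-
  m27: 01101- ←essential
  m28: -11100,0-1100,011-00
  m36: -00100,10010-
  m37: 1-0101,10010-
  m40: 10100- ←essential
  m41: 1010-1,10100-
  m43: 1010-1 ←essential
  m46: 101110 ←essential
  m53: 1-0101,11-101
  m60: -11100,11110-
  m61: 11-101,1111-1,11110-
  m63: 1111-1 ←essential
Essential: 0-1010, 000011, 010110, 01101-, 1010-1, 10100-, 101110, 1111-1
Petrick residual → -00100, -11100, 011-00, 1-0101
Min cover (12 terms): b'c'de'f' + bcde'f' + a'cd'ef' + a'b'c'd'ef + a'bc'def' + a'bce'f' + a'bcd'e + ac'de'f + ab'cd'f + ab'cd'e' + ab'cdef' + abcdf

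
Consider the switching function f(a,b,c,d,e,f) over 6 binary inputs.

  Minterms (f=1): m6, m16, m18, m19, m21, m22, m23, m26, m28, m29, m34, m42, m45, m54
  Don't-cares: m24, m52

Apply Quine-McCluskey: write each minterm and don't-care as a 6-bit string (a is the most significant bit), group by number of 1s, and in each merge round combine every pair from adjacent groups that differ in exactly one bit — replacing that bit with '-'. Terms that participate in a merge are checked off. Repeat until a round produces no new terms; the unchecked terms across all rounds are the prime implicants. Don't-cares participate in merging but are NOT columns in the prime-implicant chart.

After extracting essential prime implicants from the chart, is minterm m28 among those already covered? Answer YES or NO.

[col 0] 000110*, 010000*, 010010*, 010011*, 010101*, 010110*, 010111*, 011000*, 011010*, 011100*, 011101*, 100010*, 101010*, 101101, 110100*, 110110*
[col 1] -10110, 0-0110, 01-000*, 01-010*, 01-101, 010-10*, 010-11*, 0100-0*, 01001-*, 0101-1, 01011-*, 011-00, 0110-0*, 01110-, 10-010, 1101-0
[col 2] 01-0-0, 010-1-
Prime implicants: -10110, 0-0110, 01-0-0, 01-101, 010-1-, 0101-1, 011-00, 01110-, 10-010, 101101, 1101-0
PI chart (minterm → PIs covering it):
  6 | 0-0110  (sole → essential)
  16 | 01-0-0  (sole → essential)
  18 | 01-0-0,010-1-
  19 | 010-1-  (sole → essential)
  21 | 01-101,0101-1
  22 | -10110,0-0110,010-1-
  23 | 010-1-,0101-1
  26 | 01-0-0  (sole → essential)
  28 | 011-00,01110-
  29 | 01-101,01110-
  34 | 10-010  (sole → essential)
  42 | 10-010  (sole → essential)
  45 | 101101  (sole → essential)
  54 | -10110,1101-0
Essential prime implicants: 0-0110, 01-0-0, 010-1-, 10-010, 101101

NO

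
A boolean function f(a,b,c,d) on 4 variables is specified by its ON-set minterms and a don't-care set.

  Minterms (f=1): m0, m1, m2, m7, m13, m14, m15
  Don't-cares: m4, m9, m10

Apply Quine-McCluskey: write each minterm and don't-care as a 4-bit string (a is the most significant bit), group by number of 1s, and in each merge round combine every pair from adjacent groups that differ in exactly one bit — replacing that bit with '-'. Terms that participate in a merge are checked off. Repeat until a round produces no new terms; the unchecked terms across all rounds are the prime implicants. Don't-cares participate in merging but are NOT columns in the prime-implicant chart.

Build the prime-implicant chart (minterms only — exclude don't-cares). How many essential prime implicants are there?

1

size-2^0 implicants → 0000(✓)  0001(✓)  0010(✓)  0100(✓)  0111(✓)  1001(✓)  1010(✓)  1101(✓)  1110(✓)  1111(✓)
size-2^1 implicants → -001  -010  -111  0-00  00-0  000-  1-01  1-10  11-1  111-
Unchecked terms (primes): -001, -010, -111, 0-00, 00-0, 000-, 1-01, 1-10, 11-1, 111-
Minterm coverage:
  m0 ⊆ 0-00,00-0,000-
  m1 ⊆ -001,000-
  m2 ⊆ -010,00-0
  m7 ⊆ -111 [E]
  m13 ⊆ 1-01,11-1
  m14 ⊆ 1-10,111-
  m15 ⊆ -111,11-1,111-
E = {-111}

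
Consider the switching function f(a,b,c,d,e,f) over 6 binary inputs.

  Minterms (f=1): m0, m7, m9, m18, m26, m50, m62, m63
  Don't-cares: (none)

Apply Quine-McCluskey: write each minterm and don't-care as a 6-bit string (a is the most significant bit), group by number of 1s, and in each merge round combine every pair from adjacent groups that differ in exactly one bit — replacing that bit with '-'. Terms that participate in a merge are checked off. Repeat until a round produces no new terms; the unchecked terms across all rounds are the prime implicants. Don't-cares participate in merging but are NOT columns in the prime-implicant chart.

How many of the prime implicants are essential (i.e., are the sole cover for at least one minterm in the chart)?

size-2^0 implicants → 000000  000111  001001  010010(✓)  011010(✓)  110010(✓)  111110(✓)  111111(✓)
size-2^1 implicants → -10010  01-010  11111-
Unchecked terms (primes): -10010, 000000, 000111, 001001, 01-010, 11111-
Minterm coverage:
  m0 ⊆ 000000 [E]
  m7 ⊆ 000111 [E]
  m9 ⊆ 001001 [E]
  m18 ⊆ -10010,01-010
  m26 ⊆ 01-010 [E]
  m50 ⊆ -10010 [E]
  m62 ⊆ 11111- [E]
  m63 ⊆ 11111- [E]
E = {-10010, 000000, 000111, 001001, 01-010, 11111-}

6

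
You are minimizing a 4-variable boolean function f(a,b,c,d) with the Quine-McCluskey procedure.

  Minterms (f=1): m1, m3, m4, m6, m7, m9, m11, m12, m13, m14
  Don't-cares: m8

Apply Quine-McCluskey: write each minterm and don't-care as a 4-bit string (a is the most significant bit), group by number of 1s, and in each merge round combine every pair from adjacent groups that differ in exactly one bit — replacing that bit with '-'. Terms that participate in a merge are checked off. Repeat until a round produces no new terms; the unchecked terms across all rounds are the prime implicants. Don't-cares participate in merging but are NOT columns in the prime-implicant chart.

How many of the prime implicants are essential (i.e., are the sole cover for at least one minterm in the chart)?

3

[col 0] 0001*, 0011*, 0100*, 0110*, 0111*, 1000*, 1001*, 1011*, 1100*, 1101*, 1110*
[col 1] -001*, -011*, -100*, -110*, 0-11, 00-1*, 01-0*, 011-, 1-00*, 1-01*, 10-1*, 100-*, 11-0*, 110-*
[col 2] -0-1, -1-0, 1-0-
Prime implicants: -0-1, -1-0, 0-11, 011-, 1-0-
PI chart (minterm → PIs covering it):
  1 | -0-1  (sole → essential)
  3 | -0-1,0-11
  4 | -1-0  (sole → essential)
  6 | -1-0,011-
  7 | 0-11,011-
  9 | -0-1,1-0-
  11 | -0-1  (sole → essential)
  12 | -1-0,1-0-
  13 | 1-0-  (sole → essential)
  14 | -1-0  (sole → essential)
Essential prime implicants: -0-1, -1-0, 1-0-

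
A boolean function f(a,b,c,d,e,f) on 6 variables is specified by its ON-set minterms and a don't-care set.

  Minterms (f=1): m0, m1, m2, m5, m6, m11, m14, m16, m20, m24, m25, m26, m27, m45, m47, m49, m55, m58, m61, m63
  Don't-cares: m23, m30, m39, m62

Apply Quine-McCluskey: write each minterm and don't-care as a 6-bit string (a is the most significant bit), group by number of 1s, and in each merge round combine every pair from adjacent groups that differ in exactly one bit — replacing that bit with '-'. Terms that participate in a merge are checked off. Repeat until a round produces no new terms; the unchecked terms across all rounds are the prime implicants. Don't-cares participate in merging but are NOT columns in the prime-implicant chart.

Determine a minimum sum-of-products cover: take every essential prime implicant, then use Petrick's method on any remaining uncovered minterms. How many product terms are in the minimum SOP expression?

10

Round 0: 000000✓ 000001✓ 000010✓ 000101✓ 000110✓ 001011✓ 001110✓ 010000✓ 010100✓ 010111✓ 011000✓ 011001✓ 011010✓ 011011✓ 011110✓ 100111✓ 101101✓ 101111✓ 110001 110111✓ 111010✓ 111101✓ 111110✓ 111111✓
Round 1: -10111 -11010✓ -11110✓ 0-0000 0-1011 0-1110 00-110 000-01 000-10 0000-0 00000- 01-000 010-00 011-10✓ 0110-0✓ 0110-1✓ 01100-✓ 01101-✓ 1-0111✓ 1-1101✓ 1-1111✓ 10-111✓ 1011-1✓ 11-111✓ 111-10✓ 1111-1✓ 11111-
Round 2: -11-10 0110-- 1--111 1-11-1
PIs = {-10111, -11-10, 0-0000, 0-1011, 0-1110, 00-110, 000-01, 000-10, 0000-0, 00000-, 01-000, 010-00, 0110--, 1--111, 1-11-1, 110001, 11111-}
Coverage chart:
  m0: 0-0000,0000-0,00000-
  m1: 000-01,00000-
  m2: 000-10,0000-0
  m5: 000-01 ←essential
  m6: 00-110,000-10
  m11: 0-1011 ←essential
  m14: 0-1110,00-110
  m16: 0-0000,01-000,010-00
  m20: 010-00 ←essential
  m24: 01-000,0110--
  m25: 0110-- ←essential
  m26: -11-10,0110--
  m27: 0-1011,0110--
  m45: 1-11-1 ←essential
  m47: 1--111,1-11-1
  m49: 110001 ←essential
  m55: -10111,1--111
  m58: -11-10 ←essential
  m61: 1-11-1 ←essential
  m63: 1--111,1-11-1,11111-
Essential: -11-10, 0-1011, 000-01, 010-00, 0110--, 1-11-1, 110001
Petrick residual → -10111, 00-110, 0000-0
Min cover (10 terms): bc'def + bcef' + a'cd'ef + a'b'def' + a'b'c'e'f + a'b'c'd'f' + a'bc'e'f' + a'bcd' + acdf + abc'd'e'f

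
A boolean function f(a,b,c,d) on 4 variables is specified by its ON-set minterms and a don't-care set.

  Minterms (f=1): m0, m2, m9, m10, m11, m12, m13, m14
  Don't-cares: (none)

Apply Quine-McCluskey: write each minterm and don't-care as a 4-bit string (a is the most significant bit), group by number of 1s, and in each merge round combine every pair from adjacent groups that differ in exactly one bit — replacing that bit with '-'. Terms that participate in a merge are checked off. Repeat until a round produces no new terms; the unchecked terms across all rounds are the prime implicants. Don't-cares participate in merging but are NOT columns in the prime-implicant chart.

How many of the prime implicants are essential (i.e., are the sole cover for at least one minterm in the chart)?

size-2^0 implicants → 0000(✓)  0010(✓)  1001(✓)  1010(✓)  1011(✓)  1100(✓)  1101(✓)  1110(✓)
size-2^1 implicants → -010  00-0  1-01  1-10  10-1  101-  11-0  110-
Unchecked terms (primes): -010, 00-0, 1-01, 1-10, 10-1, 101-, 11-0, 110-
Minterm coverage:
  m0 ⊆ 00-0 [E]
  m2 ⊆ -010,00-0
  m9 ⊆ 1-01,10-1
  m10 ⊆ -010,1-10,101-
  m11 ⊆ 10-1,101-
  m12 ⊆ 11-0,110-
  m13 ⊆ 1-01,110-
  m14 ⊆ 1-10,11-0
E = {00-0}

1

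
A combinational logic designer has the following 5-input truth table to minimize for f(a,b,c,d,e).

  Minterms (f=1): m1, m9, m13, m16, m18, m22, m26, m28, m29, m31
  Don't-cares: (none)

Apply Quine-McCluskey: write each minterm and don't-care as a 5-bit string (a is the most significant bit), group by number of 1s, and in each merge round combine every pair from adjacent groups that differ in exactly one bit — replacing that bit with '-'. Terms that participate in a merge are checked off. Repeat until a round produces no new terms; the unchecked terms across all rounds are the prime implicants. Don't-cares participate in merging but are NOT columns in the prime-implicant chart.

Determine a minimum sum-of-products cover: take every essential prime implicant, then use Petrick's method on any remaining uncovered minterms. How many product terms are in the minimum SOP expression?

7

Round 0: 00001✓ 01001✓ 01101✓ 10000✓ 10010✓ 10110✓ 11010✓ 11100✓ 11101✓ 11111✓
Round 1: -1101 0-001 01-01 1-010 10-10 100-0 111-1 1110-
PIs = {-1101, 0-001, 01-01, 1-010, 10-10, 100-0, 111-1, 1110-}
Coverage chart:
  m1: 0-001 ←essential
  m9: 0-001,01-01
  m13: -1101,01-01
  m16: 100-0 ←essential
  m18: 1-010,10-10,100-0
  m22: 10-10 ←essential
  m26: 1-010 ←essential
  m28: 1110- ←essential
  m29: -1101,111-1,1110-
  m31: 111-1 ←essential
Essential: 0-001, 1-010, 10-10, 100-0, 111-1, 1110-
Petrick residual → -1101
Min cover (7 terms): bcd'e + a'c'd'e + ac'de' + ab'de' + ab'c'e' + abce + abcd'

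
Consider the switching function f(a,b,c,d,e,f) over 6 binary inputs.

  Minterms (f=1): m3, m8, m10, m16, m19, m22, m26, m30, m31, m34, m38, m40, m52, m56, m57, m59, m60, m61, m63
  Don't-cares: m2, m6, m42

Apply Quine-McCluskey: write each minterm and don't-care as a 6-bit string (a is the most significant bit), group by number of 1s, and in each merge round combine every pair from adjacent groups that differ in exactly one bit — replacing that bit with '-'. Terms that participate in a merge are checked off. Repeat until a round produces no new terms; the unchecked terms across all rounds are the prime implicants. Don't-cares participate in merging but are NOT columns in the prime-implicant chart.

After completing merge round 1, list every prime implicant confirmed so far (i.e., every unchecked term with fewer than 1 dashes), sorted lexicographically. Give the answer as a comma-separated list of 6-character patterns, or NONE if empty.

[col 0] 000010*, 000011*, 000110*, 001000*, 001010*, 010000, 010011*, 010110*, 011010*, 011110*, 011111*, 100010*, 100110*, 101000*, 101010*, 110100*, 111000*, 111001*, 111011*, 111100*, 111101*, 111111*
[col 1] -00010*, -00110*, -01000*, -01010*, -11111, 0-0011, 0-0110, 0-1010, 00-010*, 000-10*, 00001-, 0010-0*, 01-110, 011-10, 01111-, 1-1000, 10-010*, 100-10*, 1010-0*, 11-100, 111-00*, 111-01*, 111-11*, 1110-1*, 11100-*, 1111-1*, 11110-*
[col 2] -0-010, -00-10, -010-0, 111--1, 111-0-
Prime implicants: -0-010, -00-10, -010-0, -11111, 0-0011, 0-0110, 0-1010, 00001-, 01-110, 010000, 011-10, 01111-, 1-1000, 11-100, 111--1, 111-0-

010000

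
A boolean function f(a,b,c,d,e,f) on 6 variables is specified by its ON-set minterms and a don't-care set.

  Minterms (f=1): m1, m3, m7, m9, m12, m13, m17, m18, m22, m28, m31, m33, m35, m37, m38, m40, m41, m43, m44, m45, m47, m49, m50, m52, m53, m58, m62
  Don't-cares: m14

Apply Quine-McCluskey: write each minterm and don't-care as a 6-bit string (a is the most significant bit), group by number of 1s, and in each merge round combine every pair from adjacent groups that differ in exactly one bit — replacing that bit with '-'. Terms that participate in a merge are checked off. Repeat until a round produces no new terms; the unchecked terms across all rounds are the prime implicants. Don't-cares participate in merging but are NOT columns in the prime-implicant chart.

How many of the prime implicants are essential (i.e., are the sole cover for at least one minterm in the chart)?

[col 0] 000001*, 000011*, 000111*, 001001*, 001100*, 001101*, 001110*, 010001*, 010010*, 010110*, 011100*, 011111, 100001*, 100011*, 100101*, 100110, 101000*, 101001*, 101011*, 101100*, 101101*, 101111*, 110001*, 110010*, 110100*, 110101*, 111010*, 111110*
[col 1] -00001*, -00011*, -01001*, -01100*, -01101*, -10001*, -10010, 0-0001*, 0-1100, 00-001*, 000-11, 0000-1*, 001-01*, 0011-0, 00110-*, 010-10, 1-0001*, 1-0101*, 10-001*, 10-011*, 10-101*, 100-01*, 1000-1*, 101-00*, 101-01*, 101-11*, 1010-1*, 10100-*, 1011-1*, 10110-*, 11-010, 110-01*, 11010-, 111-10
[col 2] --0001, -0-001, -000-1, -01-01, -0110-, 1-0-01, 10--01, 10-0-1, 101--1, 101-0-
Prime implicants: --0001, -0-001, -000-1, -01-01, -0110-, -10010, 0-1100, 000-11, 0011-0, 010-10, 011111, 1-0-01, 10--01, 10-0-1, 100110, 101--1, 101-0-, 11-010, 11010-, 111-10
PI chart (minterm → PIs covering it):
  1 | --0001,-0-001,-000-1
  3 | -000-1,000-11
  7 | 000-11  (sole → essential)
  9 | -0-001,-01-01
  12 | -0110-,0-1100,0011-0
  13 | -01-01,-0110-
  17 | --0001  (sole → essential)
  18 | -10010,010-10
  22 | 010-10  (sole → essential)
  28 | 0-1100  (sole → essential)
  31 | 011111  (sole → essential)
  33 | --0001,-0-001,-000-1,1-0-01,10--01,10-0-1
  35 | -000-1,10-0-1
  37 | 1-0-01,10--01
  38 | 100110  (sole → essential)
  40 | 101-0-  (sole → essential)
  41 | -0-001,-01-01,10--01,10-0-1,101--1,101-0-
  43 | 10-0-1,101--1
  44 | -0110-,101-0-
  45 | -01-01,-0110-,10--01,101--1,101-0-
  47 | 101--1  (sole → essential)
  49 | --0001,1-0-01
  50 | -10010,11-010
  52 | 11010-  (sole → essential)
  53 | 1-0-01,11010-
  58 | 11-010,111-10
  62 | 111-10  (sole → essential)
Essential prime implicants: --0001, 0-1100, 000-11, 010-10, 011111, 100110, 101--1, 101-0-, 11010-, 111-10

10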